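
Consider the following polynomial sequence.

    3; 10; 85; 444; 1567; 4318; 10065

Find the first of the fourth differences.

264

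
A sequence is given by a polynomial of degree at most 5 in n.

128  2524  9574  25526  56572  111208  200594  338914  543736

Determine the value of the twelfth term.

Δ: 2396, 7050, 15952, 31046, 54636, 89386, 138320, 204822
Δ²: 4654, 8902, 15094, 23590, 34750, 48934, 66502
Δ³: 4248, 6192, 8496, 11160, 14184, 17568
Δ⁴: 1944, 2304, 2664, 3024, 3384
Δ⁵: 360, 360, 360, 360
The fifth differences are constant (360).
3384 + 360 = 3744;  17568 + 3744 = 21312;  66502 + 21312 = 87814;  204822 + 87814 = 292636;  543736 + 292636 = 836372
3744 + 360 = 4104;  21312 + 4104 = 25416;  87814 + 25416 = 113230;  292636 + 113230 = 405866;  836372 + 405866 = 1242238
4104 + 360 = 4464;  25416 + 4464 = 29880;  113230 + 29880 = 143110;  405866 + 143110 = 548976;  1242238 + 548976 = 1791214

1791214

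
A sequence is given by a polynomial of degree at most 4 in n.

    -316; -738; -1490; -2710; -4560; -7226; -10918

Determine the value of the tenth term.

D1: -422 , -752 , -1220 , -1850 , -2666 , -3692
D2: -330 , -468 , -630 , -816 , -1026
D3: -138 , -162 , -186 , -210
D4: -24 , -24 , -24
Constant fourth difference = -24, so extend:
-210 − 24 = -234;  -1026 − 234 = -1260;  -3692 − 1260 = -4952;  -10918 − 4952 = -15870
-234 − 24 = -258;  -1260 − 258 = -1518;  -4952 − 1518 = -6470;  -15870 − 6470 = -22340
-258 − 24 = -282;  -1518 − 282 = -1800;  -6470 − 1800 = -8270;  -22340 − 8270 = -30610

-30610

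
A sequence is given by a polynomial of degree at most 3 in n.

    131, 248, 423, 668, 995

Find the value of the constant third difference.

12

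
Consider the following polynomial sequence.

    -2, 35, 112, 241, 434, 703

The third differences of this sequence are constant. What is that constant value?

First differences: 37, 77, 129, 193, 269
Second differences: 40, 52, 64, 76
Third differences: 12, 12, 12

12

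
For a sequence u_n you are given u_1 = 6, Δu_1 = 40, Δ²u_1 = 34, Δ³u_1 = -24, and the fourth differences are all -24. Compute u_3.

120

Build the table forward from the leading diagonal:
D4: -24, -24, -24
D3: -24, -48, -72
D2: 34, 10, -38
D1: 40, 74, 84
u: 6, 46, 120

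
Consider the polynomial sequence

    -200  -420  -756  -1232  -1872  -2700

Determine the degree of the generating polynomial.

3

First differences: -220, -336, -476, -640, -828
Second differences: -116, -140, -164, -188
Third differences: -24, -24, -24
The third differences are constant, so the polynomial has degree 3.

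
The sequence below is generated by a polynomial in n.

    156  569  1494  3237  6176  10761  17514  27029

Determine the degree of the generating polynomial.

4

D1: 413, 925, 1743, 2939, 4585, 6753, 9515
D2: 512, 818, 1196, 1646, 2168, 2762
D3: 306, 378, 450, 522, 594
D4: 72, 72, 72, 72
The fourth differences are constant, so the polynomial has degree 4.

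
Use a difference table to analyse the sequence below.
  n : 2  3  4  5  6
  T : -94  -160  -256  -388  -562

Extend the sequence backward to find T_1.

D1: -66, -96, -132, -174
D2: -30, -36, -42
D3: -6, -6
The third differences are constant at -6.
Work back: -30 + 6 = -24;  -66 + 24 = -42;  -94 + 42 = -52

-52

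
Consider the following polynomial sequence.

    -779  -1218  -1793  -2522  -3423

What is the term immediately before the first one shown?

D1: -439, -575, -729, -901
D2: -136, -154, -172
D3: -18, -18
The third differences are constant at -18.
Work back: -136 + 18 = -118;  -439 + 118 = -321;  -779 + 321 = -458

-458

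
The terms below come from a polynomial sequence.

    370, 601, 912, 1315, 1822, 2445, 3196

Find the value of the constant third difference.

12

Δ: 231, 311, 403, 507, 623, 751
Δ²: 80, 92, 104, 116, 128
Δ³: 12, 12, 12, 12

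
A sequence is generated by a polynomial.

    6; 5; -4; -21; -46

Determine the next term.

-79

-1, -9, -17, -25
-8, -8, -8
Second differences constant at -8.
-25 − 8 = -33;  -46 − 33 = -79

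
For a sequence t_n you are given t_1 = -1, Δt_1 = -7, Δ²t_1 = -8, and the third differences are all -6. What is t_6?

-176

Build the table forward from the leading diagonal:
Third differences: -6, -6, -6, -6, -6, -6
Second differences: -8, -14, -20, -26, -32, -38
First differences: -7, -15, -29, -49, -75, -107
t: -1, -8, -23, -52, -101, -176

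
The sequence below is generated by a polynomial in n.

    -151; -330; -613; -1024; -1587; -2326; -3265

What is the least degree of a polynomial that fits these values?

First differences: -179, -283, -411, -563, -739, -939
Second differences: -104, -128, -152, -176, -200
Third differences: -24, -24, -24, -24
The third differences are constant, so the polynomial has degree 3.

3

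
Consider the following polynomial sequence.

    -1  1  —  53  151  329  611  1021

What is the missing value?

Using the last 5 terms:
First differences: 98, 178, 282, 410
Second differences: 80, 104, 128
Third differences: 24, 24
Constant third difference = 24.
Extend backward: 80 − 24 = 56;  98 − 56 = 42;  53 − 42 = 11

11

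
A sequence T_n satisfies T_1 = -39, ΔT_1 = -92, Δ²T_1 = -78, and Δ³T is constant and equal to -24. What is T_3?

-301

Build the table forward from the leading diagonal:
D3: -24  -24  -24
D2: -78  -102  -126
D1: -92  -170  -272
T: -39  -131  -301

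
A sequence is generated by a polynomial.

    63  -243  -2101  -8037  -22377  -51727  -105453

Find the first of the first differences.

-306

First differences: -306, -1858, -5936, -14340, -29350, -53726
Second differences: -1552, -4078, -8404, -15010, -24376
Third differences: -2526, -4326, -6606, -9366
Fourth differences: -1800, -2280, -2760
Fifth differences: -480, -480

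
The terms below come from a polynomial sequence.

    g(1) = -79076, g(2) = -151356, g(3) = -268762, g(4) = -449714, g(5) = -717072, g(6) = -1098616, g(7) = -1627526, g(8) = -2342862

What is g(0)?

D1: -72280  -117406  -180952  -267358  -381544  -528910  -715336
D2: -45126  -63546  -86406  -114186  -147366  -186426
D3: -18420  -22860  -27780  -33180  -39060
D4: -4440  -4920  -5400  -5880
D5: -480  -480  -480
The fifth differences are constant at -480.
Work back: -4440 + 480 = -3960;  -18420 + 3960 = -14460;  -45126 + 14460 = -30666;  -72280 + 30666 = -41614;  -79076 + 41614 = -37462

-37462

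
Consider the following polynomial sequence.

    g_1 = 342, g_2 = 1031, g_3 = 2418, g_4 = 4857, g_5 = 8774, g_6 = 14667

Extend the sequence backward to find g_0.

69

Δ: 689, 1387, 2439, 3917, 5893
Δ²: 698, 1052, 1478, 1976
Δ³: 354, 426, 498
Δ⁴: 72, 72
The fourth differences are constant at 72.
Work back: 354 − 72 = 282;  698 − 282 = 416;  689 − 416 = 273;  342 − 273 = 69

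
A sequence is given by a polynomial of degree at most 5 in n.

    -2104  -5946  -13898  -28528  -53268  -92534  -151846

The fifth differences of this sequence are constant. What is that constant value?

-120

First differences: -3842, -7952, -14630, -24740, -39266, -59312
Second differences: -4110, -6678, -10110, -14526, -20046
Third differences: -2568, -3432, -4416, -5520
Fourth differences: -864, -984, -1104
Fifth differences: -120, -120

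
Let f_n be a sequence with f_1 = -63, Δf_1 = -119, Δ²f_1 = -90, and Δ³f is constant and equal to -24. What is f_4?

-714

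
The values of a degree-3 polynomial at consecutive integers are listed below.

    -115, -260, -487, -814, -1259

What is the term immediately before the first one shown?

First differences: -145, -227, -327, -445
Second differences: -82, -100, -118
Third differences: -18, -18
The third differences are constant at -18.
Work back: -82 + 18 = -64;  -145 + 64 = -81;  -115 + 81 = -34

-34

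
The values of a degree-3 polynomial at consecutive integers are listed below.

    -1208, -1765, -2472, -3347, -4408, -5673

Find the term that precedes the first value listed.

-783

D1: -557  -707  -875  -1061  -1265
D2: -150  -168  -186  -204
D3: -18  -18  -18
The third differences are constant at -18.
Work back: -150 + 18 = -132;  -557 + 132 = -425;  -1208 + 425 = -783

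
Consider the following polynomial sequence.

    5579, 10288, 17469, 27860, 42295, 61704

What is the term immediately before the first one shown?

2700

4709, 7181, 10391, 14435, 19409
2472, 3210, 4044, 4974
738, 834, 930
96, 96
The fourth differences are constant at 96.
Work back: 738 − 96 = 642;  2472 − 642 = 1830;  4709 − 1830 = 2879;  5579 − 2879 = 2700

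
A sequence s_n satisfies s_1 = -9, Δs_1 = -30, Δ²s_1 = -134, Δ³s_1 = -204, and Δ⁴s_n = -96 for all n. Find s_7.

Build the table forward from the leading diagonal:
Fourth differences: -96  -96  -96  -96  -96  -96  -96
Third differences: -204  -300  -396  -492  -588  -684  -780
Second differences: -134  -338  -638  -1034  -1526  -2114  -2798
First differences: -30  -164  -502  -1140  -2174  -3700  -5814
s: -9  -39  -203  -705  -1845  -4019  -7719

-7719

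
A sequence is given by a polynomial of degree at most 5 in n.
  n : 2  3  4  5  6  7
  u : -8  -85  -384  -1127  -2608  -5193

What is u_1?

-3

First differences: -77, -299, -743, -1481, -2585
Second differences: -222, -444, -738, -1104
Third differences: -222, -294, -366
Fourth differences: -72, -72
The fourth differences are constant at -72.
Work back: -222 + 72 = -150;  -222 + 150 = -72;  -77 + 72 = -5;  -8 + 5 = -3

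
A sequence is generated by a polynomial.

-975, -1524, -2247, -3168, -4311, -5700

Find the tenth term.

First differences: -549, -723, -921, -1143, -1389
Second differences: -174, -198, -222, -246
Third differences: -24, -24, -24
Third differences constant at -24.
-246 − 24 = -270;  -1389 − 270 = -1659;  -5700 − 1659 = -7359
-270 − 24 = -294;  -1659 − 294 = -1953;  -7359 − 1953 = -9312
-294 − 24 = -318;  -1953 − 318 = -2271;  -9312 − 2271 = -11583
-318 − 24 = -342;  -2271 − 342 = -2613;  -11583 − 2613 = -14196

-14196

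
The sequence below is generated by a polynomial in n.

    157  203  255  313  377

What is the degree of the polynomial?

2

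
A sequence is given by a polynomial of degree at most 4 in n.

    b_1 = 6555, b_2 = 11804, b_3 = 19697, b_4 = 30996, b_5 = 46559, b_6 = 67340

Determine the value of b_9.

Δ: 5249, 7893, 11299, 15563, 20781
Δ²: 2644, 3406, 4264, 5218
Δ³: 762, 858, 954
Δ⁴: 96, 96
Fourth differences constant at 96.
954 + 96 = 1050;  5218 + 1050 = 6268;  20781 + 6268 = 27049;  67340 + 27049 = 94389
1050 + 96 = 1146;  6268 + 1146 = 7414;  27049 + 7414 = 34463;  94389 + 34463 = 128852
1146 + 96 = 1242;  7414 + 1242 = 8656;  34463 + 8656 = 43119;  128852 + 43119 = 171971

171971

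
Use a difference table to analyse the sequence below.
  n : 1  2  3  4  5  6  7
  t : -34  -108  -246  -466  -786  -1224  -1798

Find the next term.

-2526

D1: -74 , -138 , -220 , -320 , -438 , -574
D2: -64 , -82 , -100 , -118 , -136
D3: -18 , -18 , -18 , -18
Constant third difference = -18, so extend:
-136 − 18 = -154;  -574 − 154 = -728;  -1798 − 728 = -2526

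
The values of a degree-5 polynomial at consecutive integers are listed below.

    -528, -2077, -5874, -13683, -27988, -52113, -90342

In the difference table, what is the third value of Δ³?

D1: -1549, -3797, -7809, -14305, -24125, -38229
D2: -2248, -4012, -6496, -9820, -14104
D3: -1764, -2484, -3324, -4284
D4: -720, -840, -960
D5: -120, -120

-3324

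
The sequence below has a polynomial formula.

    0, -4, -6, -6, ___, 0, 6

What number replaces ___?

-4

Using the first 4 terms:
First differences: -4, -2, 0
Second differences: 2, 2
Constant second difference = 2.
Extend forward: 0 + 2 = 2;  -6 + 2 = -4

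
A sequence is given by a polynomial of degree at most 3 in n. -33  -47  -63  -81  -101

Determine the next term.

-123

First differences: -14  -16  -18  -20
Second differences: -2  -2  -2
Constant second difference = -2, so extend:
-20 − 2 = -22;  -101 − 22 = -123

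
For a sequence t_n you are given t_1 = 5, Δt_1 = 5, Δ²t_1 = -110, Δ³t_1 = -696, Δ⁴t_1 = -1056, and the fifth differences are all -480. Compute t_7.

-34255

Build the table forward from the leading diagonal:
D5: -480  -480  -480  -480  -480  -480  -480
D4: -1056  -1536  -2016  -2496  -2976  -3456  -3936
D3: -696  -1752  -3288  -5304  -7800  -10776  -14232
D2: -110  -806  -2558  -5846  -11150  -18950  -29726
D1: 5  -105  -911  -3469  -9315  -20465  -39415
t: 5  10  -95  -1006  -4475  -13790  -34255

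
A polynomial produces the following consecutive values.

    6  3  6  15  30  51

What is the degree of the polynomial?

Δ: -3, 3, 9, 15, 21
Δ²: 6, 6, 6, 6
The second differences are constant, so the polynomial has degree 2.

2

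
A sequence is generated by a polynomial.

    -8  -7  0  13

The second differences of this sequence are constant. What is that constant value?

6

D1: 1, 7, 13
D2: 6, 6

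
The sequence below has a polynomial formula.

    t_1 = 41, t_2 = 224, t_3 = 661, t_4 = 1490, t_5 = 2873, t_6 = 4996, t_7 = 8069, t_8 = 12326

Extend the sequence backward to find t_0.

-2

First differences: 183  437  829  1383  2123  3073  4257
Second differences: 254  392  554  740  950  1184
Third differences: 138  162  186  210  234
Fourth differences: 24  24  24  24
The fourth differences are constant at 24.
Work back: 138 − 24 = 114;  254 − 114 = 140;  183 − 140 = 43;  41 − 43 = -2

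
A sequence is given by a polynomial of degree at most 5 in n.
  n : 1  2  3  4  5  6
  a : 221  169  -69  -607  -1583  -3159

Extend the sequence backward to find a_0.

First differences: -52  -238  -538  -976  -1576
Second differences: -186  -300  -438  -600
Third differences: -114  -138  -162
Fourth differences: -24  -24
The fourth differences are constant at -24.
Work back: -114 + 24 = -90;  -186 + 90 = -96;  -52 + 96 = 44;  221 − 44 = 177

177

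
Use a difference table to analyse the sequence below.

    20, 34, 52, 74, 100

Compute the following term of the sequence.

130

D1: 14, 18, 22, 26
D2: 4, 4, 4
Constant second difference = 4, so extend:
26 + 4 = 30;  100 + 30 = 130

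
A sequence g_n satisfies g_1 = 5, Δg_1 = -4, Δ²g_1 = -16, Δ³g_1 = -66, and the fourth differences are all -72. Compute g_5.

-443

Build the table forward from the leading diagonal:
Fourth differences: -72, -72, -72, -72, -72
Third differences: -66, -138, -210, -282, -354
Second differences: -16, -82, -220, -430, -712
First differences: -4, -20, -102, -322, -752
g: 5, 1, -19, -121, -443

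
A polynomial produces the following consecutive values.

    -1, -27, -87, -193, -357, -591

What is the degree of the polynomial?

3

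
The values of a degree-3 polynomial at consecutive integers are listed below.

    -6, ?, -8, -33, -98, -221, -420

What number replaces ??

Using the last 5 terms:
Δ: -25  -65  -123  -199
Δ²: -40  -58  -76
Δ³: -18  -18
Constant third difference = -18.
Extend backward: -40 + 18 = -22;  -25 + 22 = -3;  -8 + 3 = -5

-5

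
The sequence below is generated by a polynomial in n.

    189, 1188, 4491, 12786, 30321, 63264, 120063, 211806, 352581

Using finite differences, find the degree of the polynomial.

5

Δ: 999, 3303, 8295, 17535, 32943, 56799, 91743, 140775
Δ²: 2304, 4992, 9240, 15408, 23856, 34944, 49032
Δ³: 2688, 4248, 6168, 8448, 11088, 14088
Δ⁴: 1560, 1920, 2280, 2640, 3000
Δ⁵: 360, 360, 360, 360
The fifth differences are constant, so the polynomial has degree 5.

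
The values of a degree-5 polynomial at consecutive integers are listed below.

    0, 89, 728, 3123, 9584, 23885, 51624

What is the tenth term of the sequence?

D1: 89 , 639 , 2395 , 6461 , 14301 , 27739
D2: 550 , 1756 , 4066 , 7840 , 13438
D3: 1206 , 2310 , 3774 , 5598
D4: 1104 , 1464 , 1824
D5: 360 , 360
Constant fifth difference = 360, so extend:
1824 + 360 = 2184;  5598 + 2184 = 7782;  13438 + 7782 = 21220;  27739 + 21220 = 48959;  51624 + 48959 = 100583
2184 + 360 = 2544;  7782 + 2544 = 10326;  21220 + 10326 = 31546;  48959 + 31546 = 80505;  100583 + 80505 = 181088
2544 + 360 = 2904;  10326 + 2904 = 13230;  31546 + 13230 = 44776;  80505 + 44776 = 125281;  181088 + 125281 = 306369

306369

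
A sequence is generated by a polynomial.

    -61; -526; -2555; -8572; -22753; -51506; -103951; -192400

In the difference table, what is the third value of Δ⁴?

Δ: -465, -2029, -6017, -14181, -28753, -52445, -88449
Δ²: -1564, -3988, -8164, -14572, -23692, -36004
Δ³: -2424, -4176, -6408, -9120, -12312
Δ⁴: -1752, -2232, -2712, -3192
Δ⁵: -480, -480, -480

-2712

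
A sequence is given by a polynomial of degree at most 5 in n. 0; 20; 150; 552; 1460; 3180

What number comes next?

Δ: 20  130  402  908  1720
Δ²: 110  272  506  812
Δ³: 162  234  306
Δ⁴: 72  72
Fourth differences constant at 72.
306 + 72 = 378;  812 + 378 = 1190;  1720 + 1190 = 2910;  3180 + 2910 = 6090

6090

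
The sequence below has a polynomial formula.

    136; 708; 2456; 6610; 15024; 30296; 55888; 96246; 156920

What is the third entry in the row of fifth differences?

120

First differences: 572, 1748, 4154, 8414, 15272, 25592, 40358, 60674
Second differences: 1176, 2406, 4260, 6858, 10320, 14766, 20316
Third differences: 1230, 1854, 2598, 3462, 4446, 5550
Fourth differences: 624, 744, 864, 984, 1104
Fifth differences: 120, 120, 120, 120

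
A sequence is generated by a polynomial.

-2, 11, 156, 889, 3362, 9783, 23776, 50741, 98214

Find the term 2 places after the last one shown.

297668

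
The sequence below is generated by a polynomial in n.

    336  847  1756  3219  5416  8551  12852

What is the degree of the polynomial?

First differences: 511, 909, 1463, 2197, 3135, 4301
Second differences: 398, 554, 734, 938, 1166
Third differences: 156, 180, 204, 228
Fourth differences: 24, 24, 24
The fourth differences are constant, so the polynomial has degree 4.

4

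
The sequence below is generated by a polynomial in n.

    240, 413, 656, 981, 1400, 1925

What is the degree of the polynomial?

D1: 173, 243, 325, 419, 525
D2: 70, 82, 94, 106
D3: 12, 12, 12
The third differences are constant, so the polynomial has degree 3.

3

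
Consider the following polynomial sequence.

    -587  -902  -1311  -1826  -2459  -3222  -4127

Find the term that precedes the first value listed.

-354

First differences: -315, -409, -515, -633, -763, -905
Second differences: -94, -106, -118, -130, -142
Third differences: -12, -12, -12, -12
The third differences are constant at -12.
Work back: -94 + 12 = -82;  -315 + 82 = -233;  -587 + 233 = -354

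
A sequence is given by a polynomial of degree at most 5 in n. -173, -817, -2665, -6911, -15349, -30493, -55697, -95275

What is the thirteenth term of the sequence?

First differences: -644  -1848  -4246  -8438  -15144  -25204  -39578
Second differences: -1204  -2398  -4192  -6706  -10060  -14374
Third differences: -1194  -1794  -2514  -3354  -4314
Fourth differences: -600  -720  -840  -960
Fifth differences: -120  -120  -120
Constant fifth difference = -120, so extend:
-960 − 120 = -1080;  -4314 − 1080 = -5394;  -14374 − 5394 = -19768;  -39578 − 19768 = -59346;  -95275 − 59346 = -154621
-1080 − 120 = -1200;  -5394 − 1200 = -6594;  -19768 − 6594 = -26362;  -59346 − 26362 = -85708;  -154621 − 85708 = -240329
-1200 − 120 = -1320;  -6594 − 1320 = -7914;  -26362 − 7914 = -34276;  -85708 − 34276 = -119984;  -240329 − 119984 = -360313
-1320 − 120 = -1440;  -7914 − 1440 = -9354;  -34276 − 9354 = -43630;  -119984 − 43630 = -163614;  -360313 − 163614 = -523927
-1440 − 120 = -1560;  -9354 − 1560 = -10914;  -43630 − 10914 = -54544;  -163614 − 54544 = -218158;  -523927 − 218158 = -742085

-742085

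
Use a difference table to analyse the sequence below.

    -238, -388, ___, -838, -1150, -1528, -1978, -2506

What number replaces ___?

-586

Using the last 5 terms:
-312, -378, -450, -528
-66, -72, -78
-6, -6
Constant third difference = -6.
Extend backward: -66 + 6 = -60;  -312 + 60 = -252;  -838 + 252 = -586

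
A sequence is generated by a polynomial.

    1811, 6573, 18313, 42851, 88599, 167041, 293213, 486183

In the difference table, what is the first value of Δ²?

6978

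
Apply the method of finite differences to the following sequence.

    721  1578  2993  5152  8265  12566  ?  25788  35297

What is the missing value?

Using the first 6 terms:
Δ: 857, 1415, 2159, 3113, 4301
Δ²: 558, 744, 954, 1188
Δ³: 186, 210, 234
Δ⁴: 24, 24
Constant fourth difference = 24.
Extend forward: 234 + 24 = 258;  1188 + 258 = 1446;  4301 + 1446 = 5747;  12566 + 5747 = 18313

18313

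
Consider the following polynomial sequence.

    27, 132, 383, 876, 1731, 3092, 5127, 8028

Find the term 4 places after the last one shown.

D1: 105 , 251 , 493 , 855 , 1361 , 2035 , 2901
D2: 146 , 242 , 362 , 506 , 674 , 866
D3: 96 , 120 , 144 , 168 , 192
D4: 24 , 24 , 24 , 24
Fourth differences constant at 24.
192 + 24 = 216;  866 + 216 = 1082;  2901 + 1082 = 3983;  8028 + 3983 = 12011
216 + 24 = 240;  1082 + 240 = 1322;  3983 + 1322 = 5305;  12011 + 5305 = 17316
240 + 24 = 264;  1322 + 264 = 1586;  5305 + 1586 = 6891;  17316 + 6891 = 24207
264 + 24 = 288;  1586 + 288 = 1874;  6891 + 1874 = 8765;  24207 + 8765 = 32972

32972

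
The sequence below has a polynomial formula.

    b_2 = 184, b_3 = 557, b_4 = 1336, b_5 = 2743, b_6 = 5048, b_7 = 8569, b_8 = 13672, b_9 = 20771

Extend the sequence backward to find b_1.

43

First differences: 373  779  1407  2305  3521  5103  7099
Second differences: 406  628  898  1216  1582  1996
Third differences: 222  270  318  366  414
Fourth differences: 48  48  48  48
The fourth differences are constant at 48.
Work back: 222 − 48 = 174;  406 − 174 = 232;  373 − 232 = 141;  184 − 141 = 43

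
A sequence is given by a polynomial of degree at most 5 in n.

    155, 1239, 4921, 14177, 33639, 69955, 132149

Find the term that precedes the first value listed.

-11

1084  3682  9256  19462  36316  62194
2598  5574  10206  16854  25878
2976  4632  6648  9024
1656  2016  2376
360  360
The fifth differences are constant at 360.
Work back: 1656 − 360 = 1296;  2976 − 1296 = 1680;  2598 − 1680 = 918;  1084 − 918 = 166;  155 − 166 = -11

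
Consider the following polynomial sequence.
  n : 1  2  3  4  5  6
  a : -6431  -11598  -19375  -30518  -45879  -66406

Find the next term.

-93143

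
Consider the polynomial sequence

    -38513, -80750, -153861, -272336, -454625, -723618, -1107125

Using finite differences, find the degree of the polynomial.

Δ: -42237, -73111, -118475, -182289, -268993, -383507
Δ²: -30874, -45364, -63814, -86704, -114514
Δ³: -14490, -18450, -22890, -27810
Δ⁴: -3960, -4440, -4920
Δ⁵: -480, -480
The fifth differences are constant, so the polynomial has degree 5.

5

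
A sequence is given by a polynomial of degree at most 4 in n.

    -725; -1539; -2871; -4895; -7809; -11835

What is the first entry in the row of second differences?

-518

D1: -814, -1332, -2024, -2914, -4026
D2: -518, -692, -890, -1112
D3: -174, -198, -222
D4: -24, -24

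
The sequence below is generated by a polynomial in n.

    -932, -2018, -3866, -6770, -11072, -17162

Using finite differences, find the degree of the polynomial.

Δ: -1086, -1848, -2904, -4302, -6090
Δ²: -762, -1056, -1398, -1788
Δ³: -294, -342, -390
Δ⁴: -48, -48
The fourth differences are constant, so the polynomial has degree 4.

4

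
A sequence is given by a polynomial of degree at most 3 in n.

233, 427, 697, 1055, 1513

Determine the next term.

2083

194, 270, 358, 458
76, 88, 100
12, 12
Constant third difference = 12, so extend:
100 + 12 = 112;  458 + 112 = 570;  1513 + 570 = 2083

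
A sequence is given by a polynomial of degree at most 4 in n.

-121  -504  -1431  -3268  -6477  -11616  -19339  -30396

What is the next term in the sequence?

-45633

First differences: -383, -927, -1837, -3209, -5139, -7723, -11057
Second differences: -544, -910, -1372, -1930, -2584, -3334
Third differences: -366, -462, -558, -654, -750
Fourth differences: -96, -96, -96, -96
Constant fourth difference = -96, so extend:
-750 − 96 = -846;  -3334 − 846 = -4180;  -11057 − 4180 = -15237;  -30396 − 15237 = -45633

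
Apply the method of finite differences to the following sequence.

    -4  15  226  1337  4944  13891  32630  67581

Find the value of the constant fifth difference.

360

Δ: 19, 211, 1111, 3607, 8947, 18739, 34951
Δ²: 192, 900, 2496, 5340, 9792, 16212
Δ³: 708, 1596, 2844, 4452, 6420
Δ⁴: 888, 1248, 1608, 1968
Δ⁵: 360, 360, 360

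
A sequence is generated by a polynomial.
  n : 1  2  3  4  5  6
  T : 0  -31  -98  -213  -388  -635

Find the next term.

Δ: -31  -67  -115  -175  -247
Δ²: -36  -48  -60  -72
Δ³: -12  -12  -12
Third differences constant at -12.
-72 − 12 = -84;  -247 − 84 = -331;  -635 − 331 = -966

-966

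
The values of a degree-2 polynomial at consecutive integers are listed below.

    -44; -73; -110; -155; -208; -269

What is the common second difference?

-8

First differences: -29, -37, -45, -53, -61
Second differences: -8, -8, -8, -8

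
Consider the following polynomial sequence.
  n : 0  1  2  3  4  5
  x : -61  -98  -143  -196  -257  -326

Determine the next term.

-403

First differences: -37, -45, -53, -61, -69
Second differences: -8, -8, -8, -8
Second differences constant at -8.
-69 − 8 = -77;  -326 − 77 = -403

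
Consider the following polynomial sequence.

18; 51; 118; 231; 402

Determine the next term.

First differences: 33  67  113  171
Second differences: 34  46  58
Third differences: 12  12
The third differences are constant (12).
58 + 12 = 70;  171 + 70 = 241;  402 + 241 = 643

643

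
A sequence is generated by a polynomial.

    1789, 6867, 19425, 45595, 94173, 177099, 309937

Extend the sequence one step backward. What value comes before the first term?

243

Δ: 5078, 12558, 26170, 48578, 82926, 132838
Δ²: 7480, 13612, 22408, 34348, 49912
Δ³: 6132, 8796, 11940, 15564
Δ⁴: 2664, 3144, 3624
Δ⁵: 480, 480
The fifth differences are constant at 480.
Work back: 2664 − 480 = 2184;  6132 − 2184 = 3948;  7480 − 3948 = 3532;  5078 − 3532 = 1546;  1789 − 1546 = 243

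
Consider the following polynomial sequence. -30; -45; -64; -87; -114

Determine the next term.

-145

Δ: -15, -19, -23, -27
Δ²: -4, -4, -4
The second differences are constant (-4).
-27 − 4 = -31;  -114 − 31 = -145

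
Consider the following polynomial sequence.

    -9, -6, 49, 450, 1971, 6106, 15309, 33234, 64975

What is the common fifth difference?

240

D1: 3, 55, 401, 1521, 4135, 9203, 17925, 31741
D2: 52, 346, 1120, 2614, 5068, 8722, 13816
D3: 294, 774, 1494, 2454, 3654, 5094
D4: 480, 720, 960, 1200, 1440
D5: 240, 240, 240, 240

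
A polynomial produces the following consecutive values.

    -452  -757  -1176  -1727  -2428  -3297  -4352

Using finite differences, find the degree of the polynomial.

First differences: -305, -419, -551, -701, -869, -1055
Second differences: -114, -132, -150, -168, -186
Third differences: -18, -18, -18, -18
The third differences are constant, so the polynomial has degree 3.

3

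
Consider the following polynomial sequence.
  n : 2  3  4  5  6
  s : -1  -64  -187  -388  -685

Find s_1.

D1: -63  -123  -201  -297
D2: -60  -78  -96
D3: -18  -18
The third differences are constant at -18.
Work back: -60 + 18 = -42;  -63 + 42 = -21;  -1 + 21 = 20

20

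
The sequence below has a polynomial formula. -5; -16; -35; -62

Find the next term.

-97

-11, -19, -27
-8, -8
The second differences are constant (-8).
-27 − 8 = -35;  -62 − 35 = -97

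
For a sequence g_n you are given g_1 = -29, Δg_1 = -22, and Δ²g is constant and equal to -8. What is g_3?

-81

Build the table forward from the leading diagonal:
Second differences: -8  -8  -8
First differences: -22  -30  -38
g: -29  -51  -81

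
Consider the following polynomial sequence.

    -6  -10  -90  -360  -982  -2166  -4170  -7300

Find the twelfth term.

-38880

Δ: -4  -80  -270  -622  -1184  -2004  -3130
Δ²: -76  -190  -352  -562  -820  -1126
Δ³: -114  -162  -210  -258  -306
Δ⁴: -48  -48  -48  -48
Fourth differences constant at -48.
-306 − 48 = -354;  -1126 − 354 = -1480;  -3130 − 1480 = -4610;  -7300 − 4610 = -11910
-354 − 48 = -402;  -1480 − 402 = -1882;  -4610 − 1882 = -6492;  -11910 − 6492 = -18402
-402 − 48 = -450;  -1882 − 450 = -2332;  -6492 − 2332 = -8824;  -18402 − 8824 = -27226
-450 − 48 = -498;  -2332 − 498 = -2830;  -8824 − 2830 = -11654;  -27226 − 11654 = -38880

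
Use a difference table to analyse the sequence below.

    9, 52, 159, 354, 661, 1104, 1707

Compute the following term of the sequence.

Δ: 43, 107, 195, 307, 443, 603
Δ²: 64, 88, 112, 136, 160
Δ³: 24, 24, 24, 24
The third differences are constant (24).
160 + 24 = 184;  603 + 184 = 787;  1707 + 787 = 2494

2494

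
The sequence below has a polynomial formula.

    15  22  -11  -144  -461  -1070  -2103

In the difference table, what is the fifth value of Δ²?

Δ: 7, -33, -133, -317, -609, -1033
Δ²: -40, -100, -184, -292, -424
Δ³: -60, -84, -108, -132
Δ⁴: -24, -24, -24

-424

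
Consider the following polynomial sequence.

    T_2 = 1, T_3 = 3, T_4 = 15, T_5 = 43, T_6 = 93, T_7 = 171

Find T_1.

D1: 2, 12, 28, 50, 78
D2: 10, 16, 22, 28
D3: 6, 6, 6
The third differences are constant at 6.
Work back: 10 − 6 = 4;  2 − 4 = -2;  1 + 2 = 3

3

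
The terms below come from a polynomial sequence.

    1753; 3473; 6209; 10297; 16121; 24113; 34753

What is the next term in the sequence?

1720  2736  4088  5824  7992  10640
1016  1352  1736  2168  2648
336  384  432  480
48  48  48
The fourth differences are constant (48).
480 + 48 = 528;  2648 + 528 = 3176;  10640 + 3176 = 13816;  34753 + 13816 = 48569

48569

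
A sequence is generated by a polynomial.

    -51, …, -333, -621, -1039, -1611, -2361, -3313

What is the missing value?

Using the last 6 terms:
Δ: -288  -418  -572  -750  -952
Δ²: -130  -154  -178  -202
Δ³: -24  -24  -24
Constant third difference = -24.
Extend backward: -130 + 24 = -106;  -288 + 106 = -182;  -333 + 182 = -151

-151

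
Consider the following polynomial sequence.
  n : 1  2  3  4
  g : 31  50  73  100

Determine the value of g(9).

295

19  23  27
4  4
Second differences constant at 4.
27 + 4 = 31;  100 + 31 = 131
31 + 4 = 35;  131 + 35 = 166
35 + 4 = 39;  166 + 39 = 205
39 + 4 = 43;  205 + 43 = 248
43 + 4 = 47;  248 + 47 = 295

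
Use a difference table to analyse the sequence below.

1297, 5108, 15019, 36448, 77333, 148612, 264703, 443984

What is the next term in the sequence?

D1: 3811  9911  21429  40885  71279  116091  179281
D2: 6100  11518  19456  30394  44812  63190
D3: 5418  7938  10938  14418  18378
D4: 2520  3000  3480  3960
D5: 480  480  480
Fifth differences constant at 480.
3960 + 480 = 4440;  18378 + 4440 = 22818;  63190 + 22818 = 86008;  179281 + 86008 = 265289;  443984 + 265289 = 709273

709273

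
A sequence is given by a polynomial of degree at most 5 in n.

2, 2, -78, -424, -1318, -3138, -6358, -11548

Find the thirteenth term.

-93718

Δ: 0 , -80 , -346 , -894 , -1820 , -3220 , -5190
Δ²: -80 , -266 , -548 , -926 , -1400 , -1970
Δ³: -186 , -282 , -378 , -474 , -570
Δ⁴: -96 , -96 , -96 , -96
Fourth differences constant at -96.
-570 − 96 = -666;  -1970 − 666 = -2636;  -5190 − 2636 = -7826;  -11548 − 7826 = -19374
-666 − 96 = -762;  -2636 − 762 = -3398;  -7826 − 3398 = -11224;  -19374 − 11224 = -30598
-762 − 96 = -858;  -3398 − 858 = -4256;  -11224 − 4256 = -15480;  -30598 − 15480 = -46078
-858 − 96 = -954;  -4256 − 954 = -5210;  -15480 − 5210 = -20690;  -46078 − 20690 = -66768
-954 − 96 = -1050;  -5210 − 1050 = -6260;  -20690 − 6260 = -26950;  -66768 − 26950 = -93718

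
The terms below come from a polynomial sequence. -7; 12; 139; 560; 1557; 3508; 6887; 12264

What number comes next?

First differences: 19, 127, 421, 997, 1951, 3379, 5377
Second differences: 108, 294, 576, 954, 1428, 1998
Third differences: 186, 282, 378, 474, 570
Fourth differences: 96, 96, 96, 96
Constant fourth difference = 96, so extend:
570 + 96 = 666;  1998 + 666 = 2664;  5377 + 2664 = 8041;  12264 + 8041 = 20305

20305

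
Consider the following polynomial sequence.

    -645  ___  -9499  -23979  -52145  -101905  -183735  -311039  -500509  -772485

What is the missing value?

Using the last 8 terms:
-14480  -28166  -49760  -81830  -127304  -189470  -271976
-13686  -21594  -32070  -45474  -62166  -82506
-7908  -10476  -13404  -16692  -20340
-2568  -2928  -3288  -3648
-360  -360  -360
Constant fifth difference = -360.
Extend backward: -2568 + 360 = -2208;  -7908 + 2208 = -5700;  -13686 + 5700 = -7986;  -14480 + 7986 = -6494;  -9499 + 6494 = -3005

-3005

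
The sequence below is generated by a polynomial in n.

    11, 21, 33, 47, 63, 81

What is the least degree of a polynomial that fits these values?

2

Δ: 10, 12, 14, 16, 18
Δ²: 2, 2, 2, 2
The second differences are constant, so the polynomial has degree 2.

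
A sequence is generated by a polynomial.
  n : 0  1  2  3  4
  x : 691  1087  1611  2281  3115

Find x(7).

D1: 396, 524, 670, 834
D2: 128, 146, 164
D3: 18, 18
The third differences are constant (18).
164 + 18 = 182;  834 + 182 = 1016;  3115 + 1016 = 4131
182 + 18 = 200;  1016 + 200 = 1216;  4131 + 1216 = 5347
200 + 18 = 218;  1216 + 218 = 1434;  5347 + 1434 = 6781

6781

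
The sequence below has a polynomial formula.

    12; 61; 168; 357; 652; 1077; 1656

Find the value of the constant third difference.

First differences: 49, 107, 189, 295, 425, 579
Second differences: 58, 82, 106, 130, 154
Third differences: 24, 24, 24, 24

24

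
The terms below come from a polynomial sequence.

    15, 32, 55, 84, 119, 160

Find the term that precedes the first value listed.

4

D1: 17  23  29  35  41
D2: 6  6  6  6
The second differences are constant at 6.
Work back: 17 − 6 = 11;  15 − 11 = 4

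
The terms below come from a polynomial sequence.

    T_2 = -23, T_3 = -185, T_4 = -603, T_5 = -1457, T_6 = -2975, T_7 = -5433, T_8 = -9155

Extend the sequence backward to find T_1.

Δ: -162  -418  -854  -1518  -2458  -3722
Δ²: -256  -436  -664  -940  -1264
Δ³: -180  -228  -276  -324
Δ⁴: -48  -48  -48
The fourth differences are constant at -48.
Work back: -180 + 48 = -132;  -256 + 132 = -124;  -162 + 124 = -38;  -23 + 38 = 15

15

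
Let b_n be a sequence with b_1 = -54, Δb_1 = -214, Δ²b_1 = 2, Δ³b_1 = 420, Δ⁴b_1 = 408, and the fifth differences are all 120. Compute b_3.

Build the table forward from the leading diagonal:
Δ⁵: 120, 120, 120
Δ⁴: 408, 528, 648
Δ³: 420, 828, 1356
Δ²: 2, 422, 1250
Δ: -214, -212, 210
b: -54, -268, -480

-480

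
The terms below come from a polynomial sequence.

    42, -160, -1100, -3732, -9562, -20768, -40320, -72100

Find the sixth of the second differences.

-12228

D1: -202, -940, -2632, -5830, -11206, -19552, -31780
D2: -738, -1692, -3198, -5376, -8346, -12228
D3: -954, -1506, -2178, -2970, -3882
D4: -552, -672, -792, -912
D5: -120, -120, -120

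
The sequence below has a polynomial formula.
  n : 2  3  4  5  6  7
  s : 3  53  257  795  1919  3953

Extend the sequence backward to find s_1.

D1: 50  204  538  1124  2034
D2: 154  334  586  910
D3: 180  252  324
D4: 72  72
The fourth differences are constant at 72.
Work back: 180 − 72 = 108;  154 − 108 = 46;  50 − 46 = 4;  3 − 4 = -1

-1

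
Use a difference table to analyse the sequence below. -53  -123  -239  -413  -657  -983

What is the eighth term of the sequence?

-1929

Δ: -70, -116, -174, -244, -326
Δ²: -46, -58, -70, -82
Δ³: -12, -12, -12
The third differences are constant (-12).
-82 − 12 = -94;  -326 − 94 = -420;  -983 − 420 = -1403
-94 − 12 = -106;  -420 − 106 = -526;  -1403 − 526 = -1929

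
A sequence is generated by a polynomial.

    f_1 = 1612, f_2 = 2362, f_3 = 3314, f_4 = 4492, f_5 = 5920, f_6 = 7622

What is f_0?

1040

D1: 750, 952, 1178, 1428, 1702
D2: 202, 226, 250, 274
D3: 24, 24, 24
The third differences are constant at 24.
Work back: 202 − 24 = 178;  750 − 178 = 572;  1612 − 572 = 1040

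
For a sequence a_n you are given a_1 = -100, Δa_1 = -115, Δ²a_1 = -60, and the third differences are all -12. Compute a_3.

Build the table forward from the leading diagonal:
Δ³: -12  -12  -12
Δ²: -60  -72  -84
Δ: -115  -175  -247
a: -100  -215  -390

-390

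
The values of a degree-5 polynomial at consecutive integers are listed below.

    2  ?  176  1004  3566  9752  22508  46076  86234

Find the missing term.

8

Using the last 7 terms:
Δ: 828  2562  6186  12756  23568  40158
Δ²: 1734  3624  6570  10812  16590
Δ³: 1890  2946  4242  5778
Δ⁴: 1056  1296  1536
Δ⁵: 240  240
Constant fifth difference = 240.
Extend backward: 1056 − 240 = 816;  1890 − 816 = 1074;  1734 − 1074 = 660;  828 − 660 = 168;  176 − 168 = 8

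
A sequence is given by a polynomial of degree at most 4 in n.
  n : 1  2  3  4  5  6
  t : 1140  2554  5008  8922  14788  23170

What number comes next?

34704

D1: 1414, 2454, 3914, 5866, 8382
D2: 1040, 1460, 1952, 2516
D3: 420, 492, 564
D4: 72, 72
Fourth differences constant at 72.
564 + 72 = 636;  2516 + 636 = 3152;  8382 + 3152 = 11534;  23170 + 11534 = 34704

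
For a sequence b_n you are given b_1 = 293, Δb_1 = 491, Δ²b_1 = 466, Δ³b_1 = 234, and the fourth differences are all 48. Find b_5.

Build the table forward from the leading diagonal:
Δ⁴: 48, 48, 48, 48, 48
Δ³: 234, 282, 330, 378, 426
Δ²: 466, 700, 982, 1312, 1690
Δ: 491, 957, 1657, 2639, 3951
b: 293, 784, 1741, 3398, 6037

6037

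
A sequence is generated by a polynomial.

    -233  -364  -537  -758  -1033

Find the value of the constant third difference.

-6

First differences: -131, -173, -221, -275
Second differences: -42, -48, -54
Third differences: -6, -6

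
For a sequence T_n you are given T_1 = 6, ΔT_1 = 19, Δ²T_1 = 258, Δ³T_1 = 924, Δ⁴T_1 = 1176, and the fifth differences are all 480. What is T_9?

168326

Build the table forward from the leading diagonal:
Fifth differences: 480, 480, 480, 480, 480, 480, 480, 480, 480
Fourth differences: 1176, 1656, 2136, 2616, 3096, 3576, 4056, 4536, 5016
Third differences: 924, 2100, 3756, 5892, 8508, 11604, 15180, 19236, 23772
Second differences: 258, 1182, 3282, 7038, 12930, 21438, 33042, 48222, 67458
First differences: 19, 277, 1459, 4741, 11779, 24709, 46147, 79189, 127411
T: 6, 25, 302, 1761, 6502, 18281, 42990, 89137, 168326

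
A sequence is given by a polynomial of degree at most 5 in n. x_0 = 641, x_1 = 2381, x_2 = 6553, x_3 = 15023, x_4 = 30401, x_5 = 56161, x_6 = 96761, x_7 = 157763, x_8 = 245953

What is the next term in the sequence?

369461

Δ: 1740, 4172, 8470, 15378, 25760, 40600, 61002, 88190
Δ²: 2432, 4298, 6908, 10382, 14840, 20402, 27188
Δ³: 1866, 2610, 3474, 4458, 5562, 6786
Δ⁴: 744, 864, 984, 1104, 1224
Δ⁵: 120, 120, 120, 120
Fifth differences constant at 120.
1224 + 120 = 1344;  6786 + 1344 = 8130;  27188 + 8130 = 35318;  88190 + 35318 = 123508;  245953 + 123508 = 369461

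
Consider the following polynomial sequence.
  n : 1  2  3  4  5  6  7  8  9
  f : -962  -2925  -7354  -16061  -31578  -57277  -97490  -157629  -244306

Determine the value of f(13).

-1037354

D1: -1963, -4429, -8707, -15517, -25699, -40213, -60139, -86677
D2: -2466, -4278, -6810, -10182, -14514, -19926, -26538
D3: -1812, -2532, -3372, -4332, -5412, -6612
D4: -720, -840, -960, -1080, -1200
D5: -120, -120, -120, -120
Fifth differences constant at -120.
-1200 − 120 = -1320;  -6612 − 1320 = -7932;  -26538 − 7932 = -34470;  -86677 − 34470 = -121147;  -244306 − 121147 = -365453
-1320 − 120 = -1440;  -7932 − 1440 = -9372;  -34470 − 9372 = -43842;  -121147 − 43842 = -164989;  -365453 − 164989 = -530442
-1440 − 120 = -1560;  -9372 − 1560 = -10932;  -43842 − 10932 = -54774;  -164989 − 54774 = -219763;  -530442 − 219763 = -750205
-1560 − 120 = -1680;  -10932 − 1680 = -12612;  -54774 − 12612 = -67386;  -219763 − 67386 = -287149;  -750205 − 287149 = -1037354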